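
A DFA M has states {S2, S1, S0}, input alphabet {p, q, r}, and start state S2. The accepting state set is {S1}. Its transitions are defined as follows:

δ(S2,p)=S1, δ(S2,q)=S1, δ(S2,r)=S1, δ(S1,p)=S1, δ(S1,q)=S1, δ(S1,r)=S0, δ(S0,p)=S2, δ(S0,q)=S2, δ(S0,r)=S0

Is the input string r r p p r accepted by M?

No

S2 → S1 → S0 → S2 → S1 → S0
End state S0 is not accepting.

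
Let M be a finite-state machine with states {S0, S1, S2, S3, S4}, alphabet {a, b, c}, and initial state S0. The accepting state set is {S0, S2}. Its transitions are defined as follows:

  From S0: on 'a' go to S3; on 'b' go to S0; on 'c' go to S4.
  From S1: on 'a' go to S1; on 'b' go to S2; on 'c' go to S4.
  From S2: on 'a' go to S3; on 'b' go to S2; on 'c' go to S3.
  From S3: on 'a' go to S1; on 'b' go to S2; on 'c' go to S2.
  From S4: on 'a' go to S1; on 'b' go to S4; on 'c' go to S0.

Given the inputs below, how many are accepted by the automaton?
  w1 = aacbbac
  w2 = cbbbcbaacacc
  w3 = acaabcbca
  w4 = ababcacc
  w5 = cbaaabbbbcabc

w1: S0 → S3 → S1 → S4 → S4 → S4 → S1 → S4  → end S4, rejected
w2: S0 → S4 → S4 → S4 → S4 → S0 → S0 → S3 → S1 → S4 → S1 → S4 → S0  → end S0, accepted
w3: S0 → S3 → S2 → S3 → S1 → S2 → S3 → S2 → S3 → S1  → end S1, rejected
w4: S0 → S3 → S2 → S3 → S2 → S3 → S1 → S4 → S0  → end S0, accepted
w5: S0 → S4 → S4 → S1 → S1 → S1 → S2 → S2 → S2 → S2 → S3 → S1 → S2 → S3  → end S3, rejected

2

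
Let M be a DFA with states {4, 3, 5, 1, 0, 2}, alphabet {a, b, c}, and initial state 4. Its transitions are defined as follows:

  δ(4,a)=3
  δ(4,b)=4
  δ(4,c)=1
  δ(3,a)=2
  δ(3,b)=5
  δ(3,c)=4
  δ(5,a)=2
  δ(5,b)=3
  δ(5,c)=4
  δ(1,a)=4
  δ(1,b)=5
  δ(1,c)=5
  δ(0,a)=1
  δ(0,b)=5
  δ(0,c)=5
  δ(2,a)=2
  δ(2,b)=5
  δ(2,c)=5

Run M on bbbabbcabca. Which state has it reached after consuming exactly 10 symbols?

4

Trace: 4 -b-> 4 -b-> 4 -b-> 4 -a-> 3 -b-> 5 -b-> 3 -c-> 4 -a-> 3 -b-> 5 -c-> 4
After 10 symbols: 4.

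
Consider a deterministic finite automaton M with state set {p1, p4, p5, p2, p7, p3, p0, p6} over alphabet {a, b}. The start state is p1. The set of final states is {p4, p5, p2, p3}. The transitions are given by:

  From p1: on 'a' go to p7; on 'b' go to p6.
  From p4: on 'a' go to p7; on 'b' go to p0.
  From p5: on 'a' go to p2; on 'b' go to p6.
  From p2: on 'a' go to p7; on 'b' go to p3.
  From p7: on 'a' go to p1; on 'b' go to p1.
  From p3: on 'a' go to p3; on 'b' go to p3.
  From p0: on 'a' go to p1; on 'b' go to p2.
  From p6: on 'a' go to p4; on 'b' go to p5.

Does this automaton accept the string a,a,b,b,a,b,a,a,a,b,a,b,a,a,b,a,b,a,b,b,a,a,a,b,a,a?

Trace: p1 -a-> p7 -a-> p1 -b-> p6 -b-> p5 -a-> p2 -b-> p3 -a-> p3 -a-> p3 -a-> p3 -b-> p3 -a-> p3 -b-> p3 -a-> p3 -a-> p3 -b-> p3 -a-> p3 -b-> p3 -a-> p3 -b-> p3 -b-> p3 -a-> p3 -a-> p3 -a-> p3 -b-> p3 -a-> p3 -a-> p3
End state p3 is accepting.

Yes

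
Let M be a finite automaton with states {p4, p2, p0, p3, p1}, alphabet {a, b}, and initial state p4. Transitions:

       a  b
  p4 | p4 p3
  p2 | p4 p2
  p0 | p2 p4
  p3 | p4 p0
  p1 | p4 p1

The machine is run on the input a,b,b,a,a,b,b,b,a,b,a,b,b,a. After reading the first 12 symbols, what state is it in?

p3

p4 → p4 → p3 → p0 → p2 → p4 → p3 → p0 → p4 → p4 → p3 → p4 → p3
After 12 symbols: p3.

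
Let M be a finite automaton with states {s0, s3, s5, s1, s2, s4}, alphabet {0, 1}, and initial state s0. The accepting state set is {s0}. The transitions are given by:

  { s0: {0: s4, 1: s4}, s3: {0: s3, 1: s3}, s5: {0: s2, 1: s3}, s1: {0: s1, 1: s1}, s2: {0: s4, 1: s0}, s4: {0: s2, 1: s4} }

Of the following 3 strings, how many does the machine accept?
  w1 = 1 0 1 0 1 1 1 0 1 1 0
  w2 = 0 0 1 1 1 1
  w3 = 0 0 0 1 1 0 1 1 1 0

0

w1: Trace: s0 -1-> s4 -0-> s2 -1-> s0 -0-> s4 -1-> s4 -1-> s4 -1-> s4 -0-> s2 -1-> s0 -1-> s4 -0-> s2  → end s2, rejected
w2: Trace: s0 -0-> s4 -0-> s2 -1-> s0 -1-> s4 -1-> s4 -1-> s4  → end s4, rejected
w3: Trace: s0 -0-> s4 -0-> s2 -0-> s4 -1-> s4 -1-> s4 -0-> s2 -1-> s0 -1-> s4 -1-> s4 -0-> s2  → end s2, rejected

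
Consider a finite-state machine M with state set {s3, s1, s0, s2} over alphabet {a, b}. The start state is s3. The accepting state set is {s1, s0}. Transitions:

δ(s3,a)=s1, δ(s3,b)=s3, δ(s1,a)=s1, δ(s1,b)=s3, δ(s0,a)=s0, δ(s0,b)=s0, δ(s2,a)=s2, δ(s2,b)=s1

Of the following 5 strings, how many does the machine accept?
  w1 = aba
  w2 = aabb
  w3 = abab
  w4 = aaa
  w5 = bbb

w1: s3 → s1 → s3 → s1  → end s1, accepted
w2: s3 → s1 → s1 → s3 → s3  → end s3, rejected
w3: s3 → s1 → s3 → s1 → s3  → end s3, rejected
w4: s3 → s1 → s1 → s1  → end s1, accepted
w5: s3 → s3 → s3 → s3  → end s3, rejected

2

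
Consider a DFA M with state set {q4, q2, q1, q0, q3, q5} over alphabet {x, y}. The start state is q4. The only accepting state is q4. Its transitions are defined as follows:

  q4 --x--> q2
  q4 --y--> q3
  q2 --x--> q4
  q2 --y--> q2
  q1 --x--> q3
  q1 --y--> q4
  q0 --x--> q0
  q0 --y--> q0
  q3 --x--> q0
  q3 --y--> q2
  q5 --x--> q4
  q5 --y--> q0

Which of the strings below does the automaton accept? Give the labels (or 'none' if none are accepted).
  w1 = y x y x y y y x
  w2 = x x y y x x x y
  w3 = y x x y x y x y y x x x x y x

w1: q4 → q3 → q0 → q0 → q0 → q0 → q0 → q0 → q0  → end q0, rejected
w2: q4 → q2 → q4 → q3 → q2 → q4 → q2 → q4 → q3  → end q3, rejected
w3: q4 → q3 → q0 → q0 → q0 → q0 → q0 → q0 → q0 → q0 → q0 → q0 → q0 → q0 → q0 → q0  → end q0, rejected

none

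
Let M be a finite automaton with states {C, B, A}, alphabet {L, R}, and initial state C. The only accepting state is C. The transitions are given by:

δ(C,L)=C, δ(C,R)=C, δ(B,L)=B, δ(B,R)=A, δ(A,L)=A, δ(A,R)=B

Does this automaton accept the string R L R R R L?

C → C → C → C → C → C → C
End state C is accepting.

Yes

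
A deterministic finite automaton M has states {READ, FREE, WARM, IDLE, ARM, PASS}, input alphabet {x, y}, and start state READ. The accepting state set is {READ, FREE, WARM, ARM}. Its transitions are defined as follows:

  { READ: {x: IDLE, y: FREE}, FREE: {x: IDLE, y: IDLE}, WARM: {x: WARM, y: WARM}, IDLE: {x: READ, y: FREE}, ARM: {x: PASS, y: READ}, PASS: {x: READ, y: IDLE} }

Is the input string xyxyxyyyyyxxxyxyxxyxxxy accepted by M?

start at READ
read 'x': READ → IDLE
read 'y': IDLE → FREE
read 'x': FREE → IDLE
read 'y': IDLE → FREE
read 'x': FREE → IDLE
read 'y': IDLE → FREE
read 'y': FREE → IDLE
read 'y': IDLE → FREE
read 'y': FREE → IDLE
read 'y': IDLE → FREE
read 'x': FREE → IDLE
read 'x': IDLE → READ
read 'x': READ → IDLE
read 'y': IDLE → FREE
read 'x': FREE → IDLE
read 'y': IDLE → FREE
read 'x': FREE → IDLE
read 'x': IDLE → READ
read 'y': READ → FREE
read 'x': FREE → IDLE
read 'x': IDLE → READ
read 'x': READ → IDLE
read 'y': IDLE → FREE
End state FREE is accepting.

Yes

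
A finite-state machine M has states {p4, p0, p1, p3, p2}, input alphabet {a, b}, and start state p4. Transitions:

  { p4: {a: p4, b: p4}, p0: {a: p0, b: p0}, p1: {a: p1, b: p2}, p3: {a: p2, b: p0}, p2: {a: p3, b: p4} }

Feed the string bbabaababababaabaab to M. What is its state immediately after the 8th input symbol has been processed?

start at p4
read 'b': p4 → p4
read 'b': p4 → p4
read 'a': p4 → p4
read 'b': p4 → p4
read 'a': p4 → p4
read 'a': p4 → p4
read 'b': p4 → p4
read 'a': p4 → p4
After 8 symbols: p4.

p4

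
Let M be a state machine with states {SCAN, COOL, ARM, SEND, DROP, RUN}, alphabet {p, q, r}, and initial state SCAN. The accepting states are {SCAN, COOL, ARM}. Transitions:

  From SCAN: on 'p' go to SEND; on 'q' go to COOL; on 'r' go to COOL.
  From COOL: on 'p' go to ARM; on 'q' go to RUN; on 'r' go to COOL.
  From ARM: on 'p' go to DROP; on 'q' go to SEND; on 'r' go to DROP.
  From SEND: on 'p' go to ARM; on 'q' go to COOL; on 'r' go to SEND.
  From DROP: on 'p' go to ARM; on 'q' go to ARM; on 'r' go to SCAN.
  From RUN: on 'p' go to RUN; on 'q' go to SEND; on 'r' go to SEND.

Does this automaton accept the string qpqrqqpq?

No

start at SCAN
read 'q': SCAN → COOL
read 'p': COOL → ARM
read 'q': ARM → SEND
read 'r': SEND → SEND
read 'q': SEND → COOL
read 'q': COOL → RUN
read 'p': RUN → RUN
read 'q': RUN → SEND
End state SEND is not accepting.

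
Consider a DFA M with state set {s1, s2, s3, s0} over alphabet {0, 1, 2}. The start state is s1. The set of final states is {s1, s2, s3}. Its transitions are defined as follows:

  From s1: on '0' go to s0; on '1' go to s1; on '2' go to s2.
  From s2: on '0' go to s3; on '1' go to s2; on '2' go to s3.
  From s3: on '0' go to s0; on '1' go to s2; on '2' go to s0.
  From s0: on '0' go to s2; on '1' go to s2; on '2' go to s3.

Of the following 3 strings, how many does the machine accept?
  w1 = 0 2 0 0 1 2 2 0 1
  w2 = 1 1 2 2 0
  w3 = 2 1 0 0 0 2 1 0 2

w1: s1 → s0 → s3 → s0 → s2 → s2 → s3 → s0 → s2 → s2  → end s2, accepted
w2: s1 → s1 → s1 → s2 → s3 → s0  → end s0, rejected
w3: s1 → s2 → s2 → s3 → s0 → s2 → s3 → s2 → s3 → s0  → end s0, rejected

1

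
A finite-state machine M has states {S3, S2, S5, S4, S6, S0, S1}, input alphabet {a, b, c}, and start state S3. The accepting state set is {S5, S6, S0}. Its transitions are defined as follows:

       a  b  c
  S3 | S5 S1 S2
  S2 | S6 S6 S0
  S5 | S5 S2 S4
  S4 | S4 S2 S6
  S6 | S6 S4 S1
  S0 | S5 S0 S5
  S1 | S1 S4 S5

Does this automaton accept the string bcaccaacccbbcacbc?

start at S3
read 'b': S3 → S1
read 'c': S1 → S5
read 'a': S5 → S5
read 'c': S5 → S4
read 'c': S4 → S6
read 'a': S6 → S6
read 'a': S6 → S6
read 'c': S6 → S1
read 'c': S1 → S5
read 'c': S5 → S4
read 'b': S4 → S2
read 'b': S2 → S6
read 'c': S6 → S1
read 'a': S1 → S1
read 'c': S1 → S5
read 'b': S5 → S2
read 'c': S2 → S0
End state S0 is accepting.

Yes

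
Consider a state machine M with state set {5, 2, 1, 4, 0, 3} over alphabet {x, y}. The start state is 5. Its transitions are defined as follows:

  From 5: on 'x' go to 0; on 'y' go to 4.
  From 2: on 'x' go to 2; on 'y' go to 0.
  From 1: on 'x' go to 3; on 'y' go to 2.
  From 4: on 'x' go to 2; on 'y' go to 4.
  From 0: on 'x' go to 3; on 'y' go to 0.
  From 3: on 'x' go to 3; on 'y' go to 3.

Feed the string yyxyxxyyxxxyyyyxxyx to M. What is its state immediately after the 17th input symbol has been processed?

3

start at 5
read 'y': 5 → 4
read 'y': 4 → 4
read 'x': 4 → 2
read 'y': 2 → 0
read 'x': 0 → 3
read 'x': 3 → 3
read 'y': 3 → 3
read 'y': 3 → 3
read 'x': 3 → 3
read 'x': 3 → 3
read 'x': 3 → 3
read 'y': 3 → 3
read 'y': 3 → 3
read 'y': 3 → 3
read 'y': 3 → 3
read 'x': 3 → 3
read 'x': 3 → 3
After 17 symbols: 3.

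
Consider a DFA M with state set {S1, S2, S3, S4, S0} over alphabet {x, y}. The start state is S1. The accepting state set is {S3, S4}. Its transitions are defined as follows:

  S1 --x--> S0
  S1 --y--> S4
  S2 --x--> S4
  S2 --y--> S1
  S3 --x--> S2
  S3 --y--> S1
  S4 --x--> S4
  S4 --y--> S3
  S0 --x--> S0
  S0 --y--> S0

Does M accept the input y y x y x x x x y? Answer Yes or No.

No

S1 → S4 → S3 → S2 → S1 → S0 → S0 → S0 → S0 → S0
End state S0 is not accepting.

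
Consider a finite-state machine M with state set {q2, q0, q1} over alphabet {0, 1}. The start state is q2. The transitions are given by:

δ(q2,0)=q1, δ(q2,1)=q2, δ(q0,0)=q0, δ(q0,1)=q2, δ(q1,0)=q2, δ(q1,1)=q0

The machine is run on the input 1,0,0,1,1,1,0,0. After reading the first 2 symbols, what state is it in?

q1

start at q2
read '1': q2 → q2
read '0': q2 → q1
After 2 symbols: q1.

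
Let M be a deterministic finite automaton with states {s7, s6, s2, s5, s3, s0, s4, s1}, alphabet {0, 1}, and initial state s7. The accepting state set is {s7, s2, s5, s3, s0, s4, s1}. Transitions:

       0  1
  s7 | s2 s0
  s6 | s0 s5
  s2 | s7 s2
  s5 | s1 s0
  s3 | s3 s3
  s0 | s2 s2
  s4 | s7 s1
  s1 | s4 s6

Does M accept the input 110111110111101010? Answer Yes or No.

Trace: s7 -1-> s0 -1-> s2 -0-> s7 -1-> s0 -1-> s2 -1-> s2 -1-> s2 -1-> s2 -0-> s7 -1-> s0 -1-> s2 -1-> s2 -1-> s2 -0-> s7 -1-> s0 -0-> s2 -1-> s2 -0-> s7
End state s7 is accepting.

Yes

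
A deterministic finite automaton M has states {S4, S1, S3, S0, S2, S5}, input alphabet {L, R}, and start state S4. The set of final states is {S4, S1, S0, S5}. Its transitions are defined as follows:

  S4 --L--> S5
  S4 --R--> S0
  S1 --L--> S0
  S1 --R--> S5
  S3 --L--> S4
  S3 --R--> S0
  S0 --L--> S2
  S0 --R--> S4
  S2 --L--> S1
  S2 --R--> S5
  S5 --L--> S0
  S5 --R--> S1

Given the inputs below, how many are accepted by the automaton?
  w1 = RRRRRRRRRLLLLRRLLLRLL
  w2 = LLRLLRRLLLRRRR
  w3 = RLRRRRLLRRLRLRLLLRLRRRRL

w1: Trace: S4 -R-> S0 -R-> S4 -R-> S0 -R-> S4 -R-> S0 -R-> S4 -R-> S0 -R-> S4 -R-> S0 -L-> S2 -L-> S1 -L-> S0 -L-> S2 -R-> S5 -R-> S1 -L-> S0 -L-> S2 -L-> S1 -R-> S5 -L-> S0 -L-> S2  → end S2, rejected
w2: Trace: S4 -L-> S5 -L-> S0 -R-> S4 -L-> S5 -L-> S0 -R-> S4 -R-> S0 -L-> S2 -L-> S1 -L-> S0 -R-> S4 -R-> S0 -R-> S4 -R-> S0  → end S0, accepted
w3: Trace: S4 -R-> S0 -L-> S2 -R-> S5 -R-> S1 -R-> S5 -R-> S1 -L-> S0 -L-> S2 -R-> S5 -R-> S1 -L-> S0 -R-> S4 -L-> S5 -R-> S1 -L-> S0 -L-> S2 -L-> S1 -R-> S5 -L-> S0 -R-> S4 -R-> S0 -R-> S4 -R-> S0 -L-> S2  → end S2, rejected

1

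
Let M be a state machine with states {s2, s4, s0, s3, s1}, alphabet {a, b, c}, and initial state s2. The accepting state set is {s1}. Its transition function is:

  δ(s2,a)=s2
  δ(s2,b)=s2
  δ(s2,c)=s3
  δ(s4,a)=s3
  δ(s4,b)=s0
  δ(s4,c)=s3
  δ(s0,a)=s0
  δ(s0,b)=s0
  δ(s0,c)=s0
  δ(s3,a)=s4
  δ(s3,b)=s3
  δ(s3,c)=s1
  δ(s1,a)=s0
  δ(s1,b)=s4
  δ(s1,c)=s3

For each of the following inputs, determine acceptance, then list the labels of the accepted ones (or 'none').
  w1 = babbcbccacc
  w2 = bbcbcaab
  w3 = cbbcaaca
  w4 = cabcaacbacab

w1:
  start at s2
  read 'b': s2 → s2
  read 'a': s2 → s2
  read 'b': s2 → s2
  read 'b': s2 → s2
  read 'c': s2 → s3
  read 'b': s3 → s3
  read 'c': s3 → s1
  read 'c': s1 → s3
  read 'a': s3 → s4
  read 'c': s4 → s3
  read 'c': s3 → s1
  end s1, accepted
w2:
  start at s2
  read 'b': s2 → s2
  read 'b': s2 → s2
  read 'c': s2 → s3
  read 'b': s3 → s3
  read 'c': s3 → s1
  read 'a': s1 → s0
  read 'a': s0 → s0
  read 'b': s0 → s0
  end s0, rejected
w3:
  start at s2
  read 'c': s2 → s3
  read 'b': s3 → s3
  read 'b': s3 → s3
  read 'c': s3 → s1
  read 'a': s1 → s0
  read 'a': s0 → s0
  read 'c': s0 → s0
  read 'a': s0 → s0
  end s0, rejected
w4:
  start at s2
  read 'c': s2 → s3
  read 'a': s3 → s4
  read 'b': s4 → s0
  read 'c': s0 → s0
  read 'a': s0 → s0
  read 'a': s0 → s0
  read 'c': s0 → s0
  read 'b': s0 → s0
  read 'a': s0 → s0
  read 'c': s0 → s0
  read 'a': s0 → s0
  read 'b': s0 → s0
  end s0, rejected

w1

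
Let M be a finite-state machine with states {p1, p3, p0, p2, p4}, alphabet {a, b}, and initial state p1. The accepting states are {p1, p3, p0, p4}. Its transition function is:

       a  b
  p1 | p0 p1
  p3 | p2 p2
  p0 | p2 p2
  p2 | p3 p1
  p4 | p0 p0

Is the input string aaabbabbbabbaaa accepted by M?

start at p1
read 'a': p1 → p0
read 'a': p0 → p2
read 'a': p2 → p3
read 'b': p3 → p2
read 'b': p2 → p1
read 'a': p1 → p0
read 'b': p0 → p2
read 'b': p2 → p1
read 'b': p1 → p1
read 'a': p1 → p0
read 'b': p0 → p2
read 'b': p2 → p1
read 'a': p1 → p0
read 'a': p0 → p2
read 'a': p2 → p3
End state p3 is accepting.

Yes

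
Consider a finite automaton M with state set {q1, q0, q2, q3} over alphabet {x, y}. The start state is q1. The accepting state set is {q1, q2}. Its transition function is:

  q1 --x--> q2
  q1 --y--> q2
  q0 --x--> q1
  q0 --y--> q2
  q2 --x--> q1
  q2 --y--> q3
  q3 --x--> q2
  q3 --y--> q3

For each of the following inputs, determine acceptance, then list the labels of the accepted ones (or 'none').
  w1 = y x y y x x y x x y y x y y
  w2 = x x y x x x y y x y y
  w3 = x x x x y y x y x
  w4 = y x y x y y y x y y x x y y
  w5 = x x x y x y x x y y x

w1: Trace: q1 -y-> q2 -x-> q1 -y-> q2 -y-> q3 -x-> q2 -x-> q1 -y-> q2 -x-> q1 -x-> q2 -y-> q3 -y-> q3 -x-> q2 -y-> q3 -y-> q3  → end q3, rejected
w2: Trace: q1 -x-> q2 -x-> q1 -y-> q2 -x-> q1 -x-> q2 -x-> q1 -y-> q2 -y-> q3 -x-> q2 -y-> q3 -y-> q3  → end q3, rejected
w3: Trace: q1 -x-> q2 -x-> q1 -x-> q2 -x-> q1 -y-> q2 -y-> q3 -x-> q2 -y-> q3 -x-> q2  → end q2, accepted
w4: Trace: q1 -y-> q2 -x-> q1 -y-> q2 -x-> q1 -y-> q2 -y-> q3 -y-> q3 -x-> q2 -y-> q3 -y-> q3 -x-> q2 -x-> q1 -y-> q2 -y-> q3  → end q3, rejected
w5: Trace: q1 -x-> q2 -x-> q1 -x-> q2 -y-> q3 -x-> q2 -y-> q3 -x-> q2 -x-> q1 -y-> q2 -y-> q3 -x-> q2  → end q2, accepted

w3, w5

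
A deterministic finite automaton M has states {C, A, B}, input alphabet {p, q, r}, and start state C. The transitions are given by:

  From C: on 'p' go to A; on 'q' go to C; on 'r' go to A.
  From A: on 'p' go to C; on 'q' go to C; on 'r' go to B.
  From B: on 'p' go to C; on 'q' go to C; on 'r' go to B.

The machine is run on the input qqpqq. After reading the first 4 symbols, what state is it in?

C

Trace: C -q-> C -q-> C -p-> A -q-> C
After 4 symbols: C.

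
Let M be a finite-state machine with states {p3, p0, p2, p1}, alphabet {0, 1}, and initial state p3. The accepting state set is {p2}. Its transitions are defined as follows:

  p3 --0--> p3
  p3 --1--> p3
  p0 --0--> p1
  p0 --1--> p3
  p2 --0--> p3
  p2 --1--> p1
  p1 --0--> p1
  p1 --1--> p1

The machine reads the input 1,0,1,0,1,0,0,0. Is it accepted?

start at p3
read '1': p3 → p3
read '0': p3 → p3
read '1': p3 → p3
read '0': p3 → p3
read '1': p3 → p3
read '0': p3 → p3
read '0': p3 → p3
read '0': p3 → p3
End state p3 is not accepting.

No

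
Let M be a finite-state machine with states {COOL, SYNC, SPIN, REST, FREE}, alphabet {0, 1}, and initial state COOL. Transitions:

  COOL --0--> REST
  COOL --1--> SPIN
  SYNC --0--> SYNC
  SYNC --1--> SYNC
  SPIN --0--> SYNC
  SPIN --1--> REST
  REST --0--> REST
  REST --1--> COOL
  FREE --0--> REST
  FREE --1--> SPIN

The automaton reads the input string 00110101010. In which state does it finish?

start at COOL
read '0': COOL → REST
read '0': REST → REST
read '1': REST → COOL
read '1': COOL → SPIN
read '0': SPIN → SYNC
read '1': SYNC → SYNC
read '0': SYNC → SYNC
read '1': SYNC → SYNC
read '0': SYNC → SYNC
read '1': SYNC → SYNC
read '0': SYNC → SYNC

SYNC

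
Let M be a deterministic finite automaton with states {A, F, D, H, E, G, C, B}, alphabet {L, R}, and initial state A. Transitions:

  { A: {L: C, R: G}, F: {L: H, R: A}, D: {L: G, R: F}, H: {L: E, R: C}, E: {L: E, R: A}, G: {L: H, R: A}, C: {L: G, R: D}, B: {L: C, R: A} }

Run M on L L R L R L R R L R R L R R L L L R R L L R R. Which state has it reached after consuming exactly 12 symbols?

start at A
read 'L': A → C
read 'L': C → G
read 'R': G → A
read 'L': A → C
read 'R': C → D
read 'L': D → G
read 'R': G → A
read 'R': A → G
read 'L': G → H
read 'R': H → C
read 'R': C → D
read 'L': D → G
After 12 symbols: G.

G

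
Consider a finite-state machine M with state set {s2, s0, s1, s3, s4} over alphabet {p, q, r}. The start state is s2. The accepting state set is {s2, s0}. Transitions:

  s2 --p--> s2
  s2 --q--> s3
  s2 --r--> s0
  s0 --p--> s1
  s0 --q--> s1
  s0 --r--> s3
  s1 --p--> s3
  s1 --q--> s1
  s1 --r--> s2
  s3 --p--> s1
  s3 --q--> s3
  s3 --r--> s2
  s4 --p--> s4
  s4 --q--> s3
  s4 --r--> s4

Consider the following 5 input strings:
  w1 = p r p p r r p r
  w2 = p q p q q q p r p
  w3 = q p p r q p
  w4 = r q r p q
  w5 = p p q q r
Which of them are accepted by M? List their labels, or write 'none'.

w1:
  start at s2
  read 'p': s2 → s2
  read 'r': s2 → s0
  read 'p': s0 → s1
  read 'p': s1 → s3
  read 'r': s3 → s2
  read 'r': s2 → s0
  read 'p': s0 → s1
  read 'r': s1 → s2
  end s2, accepted
w2:
  start at s2
  read 'p': s2 → s2
  read 'q': s2 → s3
  read 'p': s3 → s1
  read 'q': s1 → s1
  read 'q': s1 → s1
  read 'q': s1 → s1
  read 'p': s1 → s3
  read 'r': s3 → s2
  read 'p': s2 → s2
  end s2, accepted
w3:
  start at s2
  read 'q': s2 → s3
  read 'p': s3 → s1
  read 'p': s1 → s3
  read 'r': s3 → s2
  read 'q': s2 → s3
  read 'p': s3 → s1
  end s1, rejected
w4:
  start at s2
  read 'r': s2 → s0
  read 'q': s0 → s1
  read 'r': s1 → s2
  read 'p': s2 → s2
  read 'q': s2 → s3
  end s3, rejected
w5:
  start at s2
  read 'p': s2 → s2
  read 'p': s2 → s2
  read 'q': s2 → s3
  read 'q': s3 → s3
  read 'r': s3 → s2
  end s2, accepted

w1, w2, w5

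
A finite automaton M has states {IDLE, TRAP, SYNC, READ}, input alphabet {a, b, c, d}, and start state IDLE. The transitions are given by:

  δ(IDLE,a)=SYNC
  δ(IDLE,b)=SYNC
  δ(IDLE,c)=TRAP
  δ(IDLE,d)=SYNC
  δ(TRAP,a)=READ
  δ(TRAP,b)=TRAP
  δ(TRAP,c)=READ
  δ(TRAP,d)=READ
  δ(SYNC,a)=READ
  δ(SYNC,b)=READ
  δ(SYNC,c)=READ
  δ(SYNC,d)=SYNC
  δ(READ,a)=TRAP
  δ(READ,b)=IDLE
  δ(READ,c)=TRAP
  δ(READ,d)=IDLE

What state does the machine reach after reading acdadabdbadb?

IDLE → SYNC → READ → IDLE → SYNC → SYNC → READ → IDLE → SYNC → READ → TRAP → READ → IDLE

IDLE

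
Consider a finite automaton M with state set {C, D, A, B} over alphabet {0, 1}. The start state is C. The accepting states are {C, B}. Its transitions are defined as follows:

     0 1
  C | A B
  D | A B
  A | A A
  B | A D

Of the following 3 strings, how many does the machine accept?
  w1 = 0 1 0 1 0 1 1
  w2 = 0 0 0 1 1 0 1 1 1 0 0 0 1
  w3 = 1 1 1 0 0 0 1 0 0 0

w1: Trace: C -0-> A -1-> A -0-> A -1-> A -0-> A -1-> A -1-> A  → end A, rejected
w2: Trace: C -0-> A -0-> A -0-> A -1-> A -1-> A -0-> A -1-> A -1-> A -1-> A -0-> A -0-> A -0-> A -1-> A  → end A, rejected
w3: Trace: C -1-> B -1-> D -1-> B -0-> A -0-> A -0-> A -1-> A -0-> A -0-> A -0-> A  → end A, rejected

0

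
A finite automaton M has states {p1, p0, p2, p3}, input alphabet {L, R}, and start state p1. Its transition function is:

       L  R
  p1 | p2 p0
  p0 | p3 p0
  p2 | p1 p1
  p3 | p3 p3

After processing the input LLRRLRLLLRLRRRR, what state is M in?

p3

p1 → p2 → p1 → p0 → p0 → p3 → p3 → p3 → p3 → p3 → p3 → p3 → p3 → p3 → p3 → p3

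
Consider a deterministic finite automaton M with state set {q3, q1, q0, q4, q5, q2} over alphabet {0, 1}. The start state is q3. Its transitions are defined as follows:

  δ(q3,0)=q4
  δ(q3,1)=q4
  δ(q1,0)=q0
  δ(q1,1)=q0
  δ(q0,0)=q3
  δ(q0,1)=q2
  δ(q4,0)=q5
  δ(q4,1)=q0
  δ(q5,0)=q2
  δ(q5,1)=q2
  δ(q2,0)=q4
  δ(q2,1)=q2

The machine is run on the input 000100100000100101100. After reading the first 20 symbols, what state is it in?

q4

Trace: q3 -0-> q4 -0-> q5 -0-> q2 -1-> q2 -0-> q4 -0-> q5 -1-> q2 -0-> q4 -0-> q5 -0-> q2 -0-> q4 -0-> q5 -1-> q2 -0-> q4 -0-> q5 -1-> q2 -0-> q4 -1-> q0 -1-> q2 -0-> q4
After 20 symbols: q4.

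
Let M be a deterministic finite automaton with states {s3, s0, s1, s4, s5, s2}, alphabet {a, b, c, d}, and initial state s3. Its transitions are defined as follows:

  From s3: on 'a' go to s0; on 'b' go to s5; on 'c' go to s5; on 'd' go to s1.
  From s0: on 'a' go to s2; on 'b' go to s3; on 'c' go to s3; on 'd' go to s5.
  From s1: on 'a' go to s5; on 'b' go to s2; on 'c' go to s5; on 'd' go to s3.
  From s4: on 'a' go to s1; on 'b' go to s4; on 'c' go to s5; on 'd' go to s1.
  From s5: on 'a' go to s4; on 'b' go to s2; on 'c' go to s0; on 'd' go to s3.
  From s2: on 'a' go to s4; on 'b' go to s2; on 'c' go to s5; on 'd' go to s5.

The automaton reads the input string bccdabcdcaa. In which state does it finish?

Trace: s3 -b-> s5 -c-> s0 -c-> s3 -d-> s1 -a-> s5 -b-> s2 -c-> s5 -d-> s3 -c-> s5 -a-> s4 -a-> s1

s1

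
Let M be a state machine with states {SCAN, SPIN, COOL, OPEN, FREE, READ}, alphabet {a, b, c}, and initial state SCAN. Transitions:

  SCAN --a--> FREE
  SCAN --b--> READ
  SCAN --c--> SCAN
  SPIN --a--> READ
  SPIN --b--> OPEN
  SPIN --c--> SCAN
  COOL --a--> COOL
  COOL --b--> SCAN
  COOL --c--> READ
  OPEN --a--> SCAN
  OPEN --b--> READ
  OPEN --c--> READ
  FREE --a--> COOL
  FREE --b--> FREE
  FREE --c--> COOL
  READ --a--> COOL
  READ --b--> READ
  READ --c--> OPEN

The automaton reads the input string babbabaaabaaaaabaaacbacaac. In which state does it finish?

Trace: SCAN -b-> READ -a-> COOL -b-> SCAN -b-> READ -a-> COOL -b-> SCAN -a-> FREE -a-> COOL -a-> COOL -b-> SCAN -a-> FREE -a-> COOL -a-> COOL -a-> COOL -a-> COOL -b-> SCAN -a-> FREE -a-> COOL -a-> COOL -c-> READ -b-> READ -a-> COOL -c-> READ -a-> COOL -a-> COOL -c-> READ

READ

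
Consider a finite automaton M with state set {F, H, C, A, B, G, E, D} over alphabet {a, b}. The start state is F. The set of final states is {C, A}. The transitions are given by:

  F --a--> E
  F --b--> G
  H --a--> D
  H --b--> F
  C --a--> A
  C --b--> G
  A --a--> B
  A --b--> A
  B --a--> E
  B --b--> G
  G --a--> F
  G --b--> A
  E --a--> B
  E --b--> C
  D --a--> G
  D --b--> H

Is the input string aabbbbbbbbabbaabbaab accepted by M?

F → E → B → G → A → A → A → A → A → A → A → B → G → A → B → E → C → G → F → E → C
End state C is accepting.

Yes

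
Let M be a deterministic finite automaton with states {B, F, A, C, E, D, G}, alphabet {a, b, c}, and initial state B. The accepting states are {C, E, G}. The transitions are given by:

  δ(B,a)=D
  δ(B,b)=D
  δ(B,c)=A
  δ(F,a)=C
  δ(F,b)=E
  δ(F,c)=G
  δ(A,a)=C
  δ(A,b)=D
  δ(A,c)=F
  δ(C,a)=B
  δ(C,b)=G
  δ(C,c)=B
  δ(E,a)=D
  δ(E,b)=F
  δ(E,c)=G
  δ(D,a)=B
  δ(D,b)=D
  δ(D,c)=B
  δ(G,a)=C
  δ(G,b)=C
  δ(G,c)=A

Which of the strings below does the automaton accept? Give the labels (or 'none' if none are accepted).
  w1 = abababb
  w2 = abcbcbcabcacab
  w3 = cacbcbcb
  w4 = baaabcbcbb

w1:
  start at B
  read 'a': B → D
  read 'b': D → D
  read 'a': D → B
  read 'b': B → D
  read 'a': D → B
  read 'b': B → D
  read 'b': D → D
  end D, rejected
w2:
  start at B
  read 'a': B → D
  read 'b': D → D
  read 'c': D → B
  read 'b': B → D
  read 'c': D → B
  read 'b': B → D
  read 'c': D → B
  read 'a': B → D
  read 'b': D → D
  read 'c': D → B
  read 'a': B → D
  read 'c': D → B
  read 'a': B → D
  read 'b': D → D
  end D, rejected
w3:
  start at B
  read 'c': B → A
  read 'a': A → C
  read 'c': C → B
  read 'b': B → D
  read 'c': D → B
  read 'b': B → D
  read 'c': D → B
  read 'b': B → D
  end D, rejected
w4:
  start at B
  read 'b': B → D
  read 'a': D → B
  read 'a': B → D
  read 'a': D → B
  read 'b': B → D
  read 'c': D → B
  read 'b': B → D
  read 'c': D → B
  read 'b': B → D
  read 'b': D → D
  end D, rejected

none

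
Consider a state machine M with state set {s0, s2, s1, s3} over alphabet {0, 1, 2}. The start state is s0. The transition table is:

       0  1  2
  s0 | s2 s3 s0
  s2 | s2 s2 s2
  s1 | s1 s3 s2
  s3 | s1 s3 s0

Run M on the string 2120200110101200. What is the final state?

start at s0
read '2': s0 → s0
read '1': s0 → s3
read '2': s3 → s0
read '0': s0 → s2
read '2': s2 → s2
read '0': s2 → s2
read '0': s2 → s2
read '1': s2 → s2
read '1': s2 → s2
read '0': s2 → s2
read '1': s2 → s2
read '0': s2 → s2
read '1': s2 → s2
read '2': s2 → s2
read '0': s2 → s2
read '0': s2 → s2

s2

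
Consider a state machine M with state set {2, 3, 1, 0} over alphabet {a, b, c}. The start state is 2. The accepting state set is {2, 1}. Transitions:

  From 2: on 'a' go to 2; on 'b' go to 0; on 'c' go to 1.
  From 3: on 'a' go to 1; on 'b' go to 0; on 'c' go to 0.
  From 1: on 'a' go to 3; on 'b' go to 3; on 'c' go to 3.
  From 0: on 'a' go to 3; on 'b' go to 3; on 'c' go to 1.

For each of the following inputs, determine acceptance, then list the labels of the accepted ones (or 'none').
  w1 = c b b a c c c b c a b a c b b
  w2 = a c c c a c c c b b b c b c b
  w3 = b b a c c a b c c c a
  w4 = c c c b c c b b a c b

none

w1: 2 → 1 → 3 → 0 → 3 → 0 → 1 → 3 → 0 → 1 → 3 → 0 → 3 → 0 → 3 → 0  → end 0, rejected
w2: 2 → 2 → 1 → 3 → 0 → 3 → 0 → 1 → 3 → 0 → 3 → 0 → 1 → 3 → 0 → 3  → end 3, rejected
w3: 2 → 0 → 3 → 1 → 3 → 0 → 3 → 0 → 1 → 3 → 0 → 3  → end 3, rejected
w4: 2 → 1 → 3 → 0 → 3 → 0 → 1 → 3 → 0 → 3 → 0 → 3  → end 3, rejected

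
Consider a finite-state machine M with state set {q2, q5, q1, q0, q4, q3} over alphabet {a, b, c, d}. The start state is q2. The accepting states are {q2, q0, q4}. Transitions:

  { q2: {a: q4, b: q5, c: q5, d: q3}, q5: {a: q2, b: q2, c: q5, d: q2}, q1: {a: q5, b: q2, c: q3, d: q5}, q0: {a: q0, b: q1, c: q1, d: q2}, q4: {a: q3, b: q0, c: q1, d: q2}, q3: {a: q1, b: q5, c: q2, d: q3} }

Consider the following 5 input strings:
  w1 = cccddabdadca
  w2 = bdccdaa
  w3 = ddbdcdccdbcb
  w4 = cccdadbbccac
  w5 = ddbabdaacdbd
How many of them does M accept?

w1:
  start at q2
  read 'c': q2 → q5
  read 'c': q5 → q5
  read 'c': q5 → q5
  read 'd': q5 → q2
  read 'd': q2 → q3
  read 'a': q3 → q1
  read 'b': q1 → q2
  read 'd': q2 → q3
  read 'a': q3 → q1
  read 'd': q1 → q5
  read 'c': q5 → q5
  read 'a': q5 → q2
  end q2, accepted
w2:
  start at q2
  read 'b': q2 → q5
  read 'd': q5 → q2
  read 'c': q2 → q5
  read 'c': q5 → q5
  read 'd': q5 → q2
  read 'a': q2 → q4
  read 'a': q4 → q3
  end q3, rejected
w3:
  start at q2
  read 'd': q2 → q3
  read 'd': q3 → q3
  read 'b': q3 → q5
  read 'd': q5 → q2
  read 'c': q2 → q5
  read 'd': q5 → q2
  read 'c': q2 → q5
  read 'c': q5 → q5
  read 'd': q5 → q2
  read 'b': q2 → q5
  read 'c': q5 → q5
  read 'b': q5 → q2
  end q2, accepted
w4:
  start at q2
  read 'c': q2 → q5
  read 'c': q5 → q5
  read 'c': q5 → q5
  read 'd': q5 → q2
  read 'a': q2 → q4
  read 'd': q4 → q2
  read 'b': q2 → q5
  read 'b': q5 → q2
  read 'c': q2 → q5
  read 'c': q5 → q5
  read 'a': q5 → q2
  read 'c': q2 → q5
  end q5, rejected
w5:
  start at q2
  read 'd': q2 → q3
  read 'd': q3 → q3
  read 'b': q3 → q5
  read 'a': q5 → q2
  read 'b': q2 → q5
  read 'd': q5 → q2
  read 'a': q2 → q4
  read 'a': q4 → q3
  read 'c': q3 → q2
  read 'd': q2 → q3
  read 'b': q3 → q5
  read 'd': q5 → q2
  end q2, accepted

3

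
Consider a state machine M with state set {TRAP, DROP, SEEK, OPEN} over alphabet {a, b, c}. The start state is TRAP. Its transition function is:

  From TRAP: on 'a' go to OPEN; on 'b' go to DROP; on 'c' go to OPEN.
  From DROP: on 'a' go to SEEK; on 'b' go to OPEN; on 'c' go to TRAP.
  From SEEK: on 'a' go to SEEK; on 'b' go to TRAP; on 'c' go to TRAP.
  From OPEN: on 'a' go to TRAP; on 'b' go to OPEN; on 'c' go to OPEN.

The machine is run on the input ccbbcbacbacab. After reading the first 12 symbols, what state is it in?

start at TRAP
read 'c': TRAP → OPEN
read 'c': OPEN → OPEN
read 'b': OPEN → OPEN
read 'b': OPEN → OPEN
read 'c': OPEN → OPEN
read 'b': OPEN → OPEN
read 'a': OPEN → TRAP
read 'c': TRAP → OPEN
read 'b': OPEN → OPEN
read 'a': OPEN → TRAP
read 'c': TRAP → OPEN
read 'a': OPEN → TRAP
After 12 symbols: TRAP.

TRAP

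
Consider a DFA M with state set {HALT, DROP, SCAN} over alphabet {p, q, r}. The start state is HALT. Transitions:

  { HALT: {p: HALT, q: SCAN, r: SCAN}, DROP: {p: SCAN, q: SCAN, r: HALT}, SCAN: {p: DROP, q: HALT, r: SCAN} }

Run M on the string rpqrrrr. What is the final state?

SCAN

HALT → SCAN → DROP → SCAN → SCAN → SCAN → SCAN → SCAN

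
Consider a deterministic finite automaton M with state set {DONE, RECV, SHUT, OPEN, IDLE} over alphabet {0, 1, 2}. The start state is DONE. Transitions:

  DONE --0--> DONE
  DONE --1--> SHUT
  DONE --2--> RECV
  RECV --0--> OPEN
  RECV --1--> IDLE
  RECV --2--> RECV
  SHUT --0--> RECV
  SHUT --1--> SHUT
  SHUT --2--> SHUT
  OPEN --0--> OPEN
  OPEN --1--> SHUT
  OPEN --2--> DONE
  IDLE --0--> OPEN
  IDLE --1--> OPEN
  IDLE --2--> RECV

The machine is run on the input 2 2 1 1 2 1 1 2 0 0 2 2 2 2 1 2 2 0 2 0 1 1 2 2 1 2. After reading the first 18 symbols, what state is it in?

Trace: DONE -2-> RECV -2-> RECV -1-> IDLE -1-> OPEN -2-> DONE -1-> SHUT -1-> SHUT -2-> SHUT -0-> RECV -0-> OPEN -2-> DONE -2-> RECV -2-> RECV -2-> RECV -1-> IDLE -2-> RECV -2-> RECV -0-> OPEN
After 18 symbols: OPEN.

OPEN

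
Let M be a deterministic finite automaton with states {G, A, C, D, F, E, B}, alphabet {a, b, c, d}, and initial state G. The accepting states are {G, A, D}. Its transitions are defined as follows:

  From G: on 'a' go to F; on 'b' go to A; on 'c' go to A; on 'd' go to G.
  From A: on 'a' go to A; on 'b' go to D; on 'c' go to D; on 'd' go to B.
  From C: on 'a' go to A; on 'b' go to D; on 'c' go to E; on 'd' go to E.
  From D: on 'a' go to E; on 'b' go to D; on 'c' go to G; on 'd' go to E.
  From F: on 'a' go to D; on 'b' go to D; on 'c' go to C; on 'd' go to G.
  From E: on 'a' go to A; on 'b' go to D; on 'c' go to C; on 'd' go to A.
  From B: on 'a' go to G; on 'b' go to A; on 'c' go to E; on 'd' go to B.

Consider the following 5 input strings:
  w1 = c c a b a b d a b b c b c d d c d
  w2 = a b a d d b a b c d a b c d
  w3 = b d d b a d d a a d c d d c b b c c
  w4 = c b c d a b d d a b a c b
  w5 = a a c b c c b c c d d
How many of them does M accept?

4

w1: Trace: G -c-> A -c-> D -a-> E -b-> D -a-> E -b-> D -d-> E -a-> A -b-> D -b-> D -c-> G -b-> A -c-> D -d-> E -d-> A -c-> D -d-> E  → end E, rejected
w2: Trace: G -a-> F -b-> D -a-> E -d-> A -d-> B -b-> A -a-> A -b-> D -c-> G -d-> G -a-> F -b-> D -c-> G -d-> G  → end G, accepted
w3: Trace: G -b-> A -d-> B -d-> B -b-> A -a-> A -d-> B -d-> B -a-> G -a-> F -d-> G -c-> A -d-> B -d-> B -c-> E -b-> D -b-> D -c-> G -c-> A  → end A, accepted
w4: Trace: G -c-> A -b-> D -c-> G -d-> G -a-> F -b-> D -d-> E -d-> A -a-> A -b-> D -a-> E -c-> C -b-> D  → end D, accepted
w5: Trace: G -a-> F -a-> D -c-> G -b-> A -c-> D -c-> G -b-> A -c-> D -c-> G -d-> G -d-> G  → end G, accepted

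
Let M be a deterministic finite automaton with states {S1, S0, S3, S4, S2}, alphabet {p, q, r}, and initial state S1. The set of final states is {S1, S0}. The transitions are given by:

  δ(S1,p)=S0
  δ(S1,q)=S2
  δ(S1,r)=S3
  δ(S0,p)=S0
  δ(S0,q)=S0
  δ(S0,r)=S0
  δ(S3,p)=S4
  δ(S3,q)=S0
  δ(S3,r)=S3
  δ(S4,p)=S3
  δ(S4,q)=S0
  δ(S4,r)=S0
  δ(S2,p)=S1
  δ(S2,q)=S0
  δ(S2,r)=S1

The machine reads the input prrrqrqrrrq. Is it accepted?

start at S1
read 'p': S1 → S0
read 'r': S0 → S0
read 'r': S0 → S0
read 'r': S0 → S0
read 'q': S0 → S0
read 'r': S0 → S0
read 'q': S0 → S0
read 'r': S0 → S0
read 'r': S0 → S0
read 'r': S0 → S0
read 'q': S0 → S0
End state S0 is accepting.

Yes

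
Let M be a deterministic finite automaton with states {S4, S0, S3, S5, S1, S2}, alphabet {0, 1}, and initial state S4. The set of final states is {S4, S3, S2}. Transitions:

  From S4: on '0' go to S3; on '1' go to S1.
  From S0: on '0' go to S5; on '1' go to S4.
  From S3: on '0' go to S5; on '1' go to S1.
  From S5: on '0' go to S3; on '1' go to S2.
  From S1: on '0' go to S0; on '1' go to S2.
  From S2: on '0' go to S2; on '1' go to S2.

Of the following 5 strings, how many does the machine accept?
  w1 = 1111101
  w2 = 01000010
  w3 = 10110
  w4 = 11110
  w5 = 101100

3

w1: S4 → S1 → S2 → S2 → S2 → S2 → S2 → S2  → end S2, accepted
w2: S4 → S3 → S1 → S0 → S5 → S3 → S5 → S2 → S2  → end S2, accepted
w3: S4 → S1 → S0 → S4 → S1 → S0  → end S0, rejected
w4: S4 → S1 → S2 → S2 → S2 → S2  → end S2, accepted
w5: S4 → S1 → S0 → S4 → S1 → S0 → S5  → end S5, rejected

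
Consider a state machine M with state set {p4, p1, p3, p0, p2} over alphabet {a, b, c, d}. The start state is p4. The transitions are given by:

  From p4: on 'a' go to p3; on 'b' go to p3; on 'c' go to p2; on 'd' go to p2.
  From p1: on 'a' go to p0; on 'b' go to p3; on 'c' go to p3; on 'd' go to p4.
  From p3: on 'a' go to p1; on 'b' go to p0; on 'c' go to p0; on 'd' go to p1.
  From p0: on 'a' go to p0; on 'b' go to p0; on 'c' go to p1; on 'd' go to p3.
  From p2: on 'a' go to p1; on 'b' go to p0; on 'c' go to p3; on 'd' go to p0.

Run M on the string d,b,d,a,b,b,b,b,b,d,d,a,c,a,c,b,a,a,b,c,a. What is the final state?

Trace: p4 -d-> p2 -b-> p0 -d-> p3 -a-> p1 -b-> p3 -b-> p0 -b-> p0 -b-> p0 -b-> p0 -d-> p3 -d-> p1 -a-> p0 -c-> p1 -a-> p0 -c-> p1 -b-> p3 -a-> p1 -a-> p0 -b-> p0 -c-> p1 -a-> p0

p0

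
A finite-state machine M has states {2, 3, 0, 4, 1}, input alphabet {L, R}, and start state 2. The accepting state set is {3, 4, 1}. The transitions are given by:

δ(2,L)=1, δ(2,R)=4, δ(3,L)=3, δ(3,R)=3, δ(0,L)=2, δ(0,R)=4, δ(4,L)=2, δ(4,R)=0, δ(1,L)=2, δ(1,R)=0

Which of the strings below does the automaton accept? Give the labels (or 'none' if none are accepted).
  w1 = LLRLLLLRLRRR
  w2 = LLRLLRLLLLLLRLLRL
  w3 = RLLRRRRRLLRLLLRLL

w1:
  start at 2
  read 'L': 2 → 1
  read 'L': 1 → 2
  read 'R': 2 → 4
  read 'L': 4 → 2
  read 'L': 2 → 1
  read 'L': 1 → 2
  read 'L': 2 → 1
  read 'R': 1 → 0
  read 'L': 0 → 2
  read 'R': 2 → 4
  read 'R': 4 → 0
  read 'R': 0 → 4
  end 4, accepted
w2:
  start at 2
  read 'L': 2 → 1
  read 'L': 1 → 2
  read 'R': 2 → 4
  read 'L': 4 → 2
  read 'L': 2 → 1
  read 'R': 1 → 0
  read 'L': 0 → 2
  read 'L': 2 → 1
  read 'L': 1 → 2
  read 'L': 2 → 1
  read 'L': 1 → 2
  read 'L': 2 → 1
  read 'R': 1 → 0
  read 'L': 0 → 2
  read 'L': 2 → 1
  read 'R': 1 → 0
  read 'L': 0 → 2
  end 2, rejected
w3:
  start at 2
  read 'R': 2 → 4
  read 'L': 4 → 2
  read 'L': 2 → 1
  read 'R': 1 → 0
  read 'R': 0 → 4
  read 'R': 4 → 0
  read 'R': 0 → 4
  read 'R': 4 → 0
  read 'L': 0 → 2
  read 'L': 2 → 1
  read 'R': 1 → 0
  read 'L': 0 → 2
  read 'L': 2 → 1
  read 'L': 1 → 2
  read 'R': 2 → 4
  read 'L': 4 → 2
  read 'L': 2 → 1
  end 1, accepted

w1, w3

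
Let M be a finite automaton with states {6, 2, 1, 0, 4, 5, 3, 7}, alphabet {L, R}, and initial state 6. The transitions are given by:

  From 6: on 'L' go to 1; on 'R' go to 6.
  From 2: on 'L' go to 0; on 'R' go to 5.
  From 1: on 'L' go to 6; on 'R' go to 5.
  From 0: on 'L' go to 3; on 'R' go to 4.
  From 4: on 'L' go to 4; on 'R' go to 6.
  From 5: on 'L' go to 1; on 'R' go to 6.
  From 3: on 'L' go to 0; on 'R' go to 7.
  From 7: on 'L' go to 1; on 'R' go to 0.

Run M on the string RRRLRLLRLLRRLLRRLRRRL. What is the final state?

Trace: 6 -R-> 6 -R-> 6 -R-> 6 -L-> 1 -R-> 5 -L-> 1 -L-> 6 -R-> 6 -L-> 1 -L-> 6 -R-> 6 -R-> 6 -L-> 1 -L-> 6 -R-> 6 -R-> 6 -L-> 1 -R-> 5 -R-> 6 -R-> 6 -L-> 1

1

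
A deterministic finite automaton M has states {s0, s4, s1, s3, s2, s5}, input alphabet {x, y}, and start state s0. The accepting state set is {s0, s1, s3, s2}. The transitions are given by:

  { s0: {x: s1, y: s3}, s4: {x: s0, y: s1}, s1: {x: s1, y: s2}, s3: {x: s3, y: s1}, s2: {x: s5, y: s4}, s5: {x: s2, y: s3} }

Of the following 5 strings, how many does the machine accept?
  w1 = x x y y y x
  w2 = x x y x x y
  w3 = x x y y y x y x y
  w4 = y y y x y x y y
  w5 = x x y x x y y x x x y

w1: s0 → s1 → s1 → s2 → s4 → s1 → s1  → end s1, accepted
w2: s0 → s1 → s1 → s2 → s5 → s2 → s4  → end s4, rejected
w3: s0 → s1 → s1 → s2 → s4 → s1 → s1 → s2 → s5 → s3  → end s3, accepted
w4: s0 → s3 → s1 → s2 → s5 → s3 → s3 → s1 → s2  → end s2, accepted
w5: s0 → s1 → s1 → s2 → s5 → s2 → s4 → s1 → s1 → s1 → s1 → s2  → end s2, accepted

4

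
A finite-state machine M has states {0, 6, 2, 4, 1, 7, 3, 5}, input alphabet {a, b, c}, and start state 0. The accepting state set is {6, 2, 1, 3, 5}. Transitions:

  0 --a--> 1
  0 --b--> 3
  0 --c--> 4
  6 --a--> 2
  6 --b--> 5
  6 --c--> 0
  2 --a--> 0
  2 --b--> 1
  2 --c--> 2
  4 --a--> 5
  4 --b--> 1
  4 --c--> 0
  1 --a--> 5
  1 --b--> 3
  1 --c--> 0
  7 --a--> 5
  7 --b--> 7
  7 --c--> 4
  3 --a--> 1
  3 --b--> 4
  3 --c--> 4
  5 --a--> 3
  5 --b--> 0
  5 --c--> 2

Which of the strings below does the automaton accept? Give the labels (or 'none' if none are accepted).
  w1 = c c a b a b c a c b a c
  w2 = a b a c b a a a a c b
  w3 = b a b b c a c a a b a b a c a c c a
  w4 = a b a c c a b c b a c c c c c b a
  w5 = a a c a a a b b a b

w1:
  start at 0
  read 'c': 0 → 4
  read 'c': 4 → 0
  read 'a': 0 → 1
  read 'b': 1 → 3
  read 'a': 3 → 1
  read 'b': 1 → 3
  read 'c': 3 → 4
  read 'a': 4 → 5
  read 'c': 5 → 2
  read 'b': 2 → 1
  read 'a': 1 → 5
  read 'c': 5 → 2
  end 2, accepted
w2:
  start at 0
  read 'a': 0 → 1
  read 'b': 1 → 3
  read 'a': 3 → 1
  read 'c': 1 → 0
  read 'b': 0 → 3
  read 'a': 3 → 1
  read 'a': 1 → 5
  read 'a': 5 → 3
  read 'a': 3 → 1
  read 'c': 1 → 0
  read 'b': 0 → 3
  end 3, accepted
w3:
  start at 0
  read 'b': 0 → 3
  read 'a': 3 → 1
  read 'b': 1 → 3
  read 'b': 3 → 4
  read 'c': 4 → 0
  read 'a': 0 → 1
  read 'c': 1 → 0
  read 'a': 0 → 1
  read 'a': 1 → 5
  read 'b': 5 → 0
  read 'a': 0 → 1
  read 'b': 1 → 3
  read 'a': 3 → 1
  read 'c': 1 → 0
  read 'a': 0 → 1
  read 'c': 1 → 0
  read 'c': 0 → 4
  read 'a': 4 → 5
  end 5, accepted
w4:
  start at 0
  read 'a': 0 → 1
  read 'b': 1 → 3
  read 'a': 3 → 1
  read 'c': 1 → 0
  read 'c': 0 → 4
  read 'a': 4 → 5
  read 'b': 5 → 0
  read 'c': 0 → 4
  read 'b': 4 → 1
  read 'a': 1 → 5
  read 'c': 5 → 2
  read 'c': 2 → 2
  read 'c': 2 → 2
  read 'c': 2 → 2
  read 'c': 2 → 2
  read 'b': 2 → 1
  read 'a': 1 → 5
  end 5, accepted
w5:
  start at 0
  read 'a': 0 → 1
  read 'a': 1 → 5
  read 'c': 5 → 2
  read 'a': 2 → 0
  read 'a': 0 → 1
  read 'a': 1 → 5
  read 'b': 5 → 0
  read 'b': 0 → 3
  read 'a': 3 → 1
  read 'b': 1 → 3
  end 3, accepted

w1, w2, w3, w4, w5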